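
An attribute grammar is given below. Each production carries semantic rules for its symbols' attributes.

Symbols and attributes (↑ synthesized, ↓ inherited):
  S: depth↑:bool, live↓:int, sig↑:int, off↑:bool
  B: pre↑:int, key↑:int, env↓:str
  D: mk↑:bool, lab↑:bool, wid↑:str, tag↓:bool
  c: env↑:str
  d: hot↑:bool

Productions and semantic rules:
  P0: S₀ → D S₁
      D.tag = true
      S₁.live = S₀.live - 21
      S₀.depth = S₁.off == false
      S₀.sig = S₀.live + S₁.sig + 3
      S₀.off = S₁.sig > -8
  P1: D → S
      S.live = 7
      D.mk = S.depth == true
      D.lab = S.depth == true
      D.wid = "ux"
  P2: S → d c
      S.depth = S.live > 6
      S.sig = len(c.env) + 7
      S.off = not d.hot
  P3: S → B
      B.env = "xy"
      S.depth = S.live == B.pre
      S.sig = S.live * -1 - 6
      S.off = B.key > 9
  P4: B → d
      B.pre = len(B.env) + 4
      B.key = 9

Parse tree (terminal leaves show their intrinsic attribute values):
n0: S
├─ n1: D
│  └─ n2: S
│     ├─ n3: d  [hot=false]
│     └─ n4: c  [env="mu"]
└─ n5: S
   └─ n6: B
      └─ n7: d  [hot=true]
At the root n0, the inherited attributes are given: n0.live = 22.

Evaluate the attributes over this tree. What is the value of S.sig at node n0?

18

1. n0.live = 22  [given at root]
2. n1.tag = true  [true]
3. n2.live = 7  [7]
4. n3.hot = false  [terminal]
5. n4.env = "mu"  [terminal]
6. n2.depth = true  [S.live > 6]
7. n2.sig = 9  [len(c.env) + 7]
8. n2.off = true  [not d.hot]
9. n1.mk = true  [S.depth == true]
10. n1.lab = true  [S.depth == true]
11. n1.wid = "ux"  ["ux"]
12. n5.live = 1  [S₀.live - 21]
13. n6.env = "xy"  ["xy"]
14. n7.hot = true  [terminal]
15. n6.pre = 6  [len(B.env) + 4]
16. n6.key = 9  [9]
17. n5.depth = false  [S.live == B.pre]
18. n5.sig = -7  [S.live * -1 - 6]
19. n5.off = false  [B.key > 9]
20. n0.depth = true  [S₁.off == false]
21. n0.sig = 18  [S₀.live + S₁.sig + 3]
22. n0.off = true  [S₁.sig > -8]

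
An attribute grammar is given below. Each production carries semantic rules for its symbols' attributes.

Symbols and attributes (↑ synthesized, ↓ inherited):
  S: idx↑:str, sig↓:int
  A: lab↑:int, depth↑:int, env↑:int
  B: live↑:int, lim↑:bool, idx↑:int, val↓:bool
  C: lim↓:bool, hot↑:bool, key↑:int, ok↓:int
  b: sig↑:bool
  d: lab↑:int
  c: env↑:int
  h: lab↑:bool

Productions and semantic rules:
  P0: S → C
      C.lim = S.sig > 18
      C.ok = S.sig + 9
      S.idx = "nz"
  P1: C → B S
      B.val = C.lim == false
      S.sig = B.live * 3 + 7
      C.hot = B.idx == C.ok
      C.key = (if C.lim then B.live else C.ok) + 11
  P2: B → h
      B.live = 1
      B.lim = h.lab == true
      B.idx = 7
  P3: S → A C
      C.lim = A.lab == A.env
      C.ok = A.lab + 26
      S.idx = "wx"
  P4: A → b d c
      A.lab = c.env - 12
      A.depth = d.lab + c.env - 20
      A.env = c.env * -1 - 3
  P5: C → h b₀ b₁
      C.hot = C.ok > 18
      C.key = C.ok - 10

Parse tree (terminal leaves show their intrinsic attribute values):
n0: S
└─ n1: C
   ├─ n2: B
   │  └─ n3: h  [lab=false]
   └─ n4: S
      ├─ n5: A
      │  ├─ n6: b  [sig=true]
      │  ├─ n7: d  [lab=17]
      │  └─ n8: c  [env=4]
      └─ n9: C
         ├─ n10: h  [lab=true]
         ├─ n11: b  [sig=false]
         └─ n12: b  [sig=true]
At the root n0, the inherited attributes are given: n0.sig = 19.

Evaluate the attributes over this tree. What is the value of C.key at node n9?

8

1. n0.sig = 19  [given at root]
2. n1.lim = true  [S.sig > 18]
3. n1.ok = 28  [S.sig + 9]
4. n2.val = false  [C.lim == false]
5. n3.lab = false  [terminal]
6. n2.live = 1  [1]
7. n2.lim = false  [h.lab == true]
8. n2.idx = 7  [7]
9. n4.sig = 10  [B.live * 3 + 7]
10. n6.sig = true  [terminal]
11. n7.lab = 17  [terminal]
12. n8.env = 4  [terminal]
13. n5.lab = -8  [c.env - 12]
14. n5.depth = 1  [d.lab + c.env - 20]
15. n5.env = -7  [c.env * -1 - 3]
16. n9.lim = false  [A.lab == A.env]
17. n9.ok = 18  [A.lab + 26]
18. n10.lab = true  [terminal]
19. n11.sig = false  [terminal]
20. n12.sig = true  [terminal]
21. n9.hot = false  [C.ok > 18]
22. n9.key = 8  [C.ok - 10]
23. n4.idx = "wx"  ["wx"]
24. n1.hot = false  [B.idx == C.ok]
25. n1.key = 12  [(if C.lim then B.live else C.ok) + 11]
26. n0.idx = "nz"  ["nz"]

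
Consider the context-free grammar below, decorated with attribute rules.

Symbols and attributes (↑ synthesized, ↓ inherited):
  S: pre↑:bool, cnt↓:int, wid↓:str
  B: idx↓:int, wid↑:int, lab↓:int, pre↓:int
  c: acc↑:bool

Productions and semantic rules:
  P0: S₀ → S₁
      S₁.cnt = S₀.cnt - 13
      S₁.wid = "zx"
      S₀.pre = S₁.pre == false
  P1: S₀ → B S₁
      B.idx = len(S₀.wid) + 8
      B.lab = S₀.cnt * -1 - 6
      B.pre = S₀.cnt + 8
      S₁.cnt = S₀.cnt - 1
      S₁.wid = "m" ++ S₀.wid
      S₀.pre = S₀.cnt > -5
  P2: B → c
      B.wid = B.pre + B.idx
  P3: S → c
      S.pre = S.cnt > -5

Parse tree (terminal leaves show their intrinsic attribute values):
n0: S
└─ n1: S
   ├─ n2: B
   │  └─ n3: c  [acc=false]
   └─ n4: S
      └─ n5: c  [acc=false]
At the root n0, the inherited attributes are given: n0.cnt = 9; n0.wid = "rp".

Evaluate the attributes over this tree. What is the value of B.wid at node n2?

14

1. n0.cnt = 9  [given at root]
2. n0.wid = "rp"  [given at root]
3. n1.cnt = -4  [S₀.cnt - 13]
4. n1.wid = "zx"  ["zx"]
5. n2.idx = 10  [len(S₀.wid) + 8]
6. n2.lab = -2  [S₀.cnt * -1 - 6]
7. n2.pre = 4  [S₀.cnt + 8]
8. n3.acc = false  [terminal]
9. n2.wid = 14  [B.pre + B.idx]
10. n4.cnt = -5  [S₀.cnt - 1]
11. n4.wid = "mzx"  ["m" ++ S₀.wid]
12. n5.acc = false  [terminal]
13. n4.pre = false  [S.cnt > -5]
14. n1.pre = true  [S₀.cnt > -5]
15. n0.pre = false  [S₁.pre == false]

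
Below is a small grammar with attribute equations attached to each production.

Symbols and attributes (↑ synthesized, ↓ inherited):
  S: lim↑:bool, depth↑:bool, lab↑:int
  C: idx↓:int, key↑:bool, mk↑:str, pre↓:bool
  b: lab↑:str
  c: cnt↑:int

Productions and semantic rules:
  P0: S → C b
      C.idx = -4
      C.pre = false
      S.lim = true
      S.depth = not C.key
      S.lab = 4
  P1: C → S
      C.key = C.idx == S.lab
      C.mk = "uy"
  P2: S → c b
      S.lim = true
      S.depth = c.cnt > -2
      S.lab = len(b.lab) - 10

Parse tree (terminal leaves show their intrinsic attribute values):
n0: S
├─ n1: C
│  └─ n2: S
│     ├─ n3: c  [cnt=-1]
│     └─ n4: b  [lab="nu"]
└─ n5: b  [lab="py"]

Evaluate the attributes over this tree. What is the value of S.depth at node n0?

1. n1.idx = -4  [-4]
2. n1.pre = false  [false]
3. n3.cnt = -1  [terminal]
4. n4.lab = "nu"  [terminal]
5. n2.lim = true  [true]
6. n2.depth = true  [c.cnt > -2]
7. n2.lab = -8  [len(b.lab) - 10]
8. n1.key = false  [C.idx == S.lab]
9. n1.mk = "uy"  ["uy"]
10. n5.lab = "py"  [terminal]
11. n0.lim = true  [true]
12. n0.depth = true  [not C.key]
13. n0.lab = 4  [4]

true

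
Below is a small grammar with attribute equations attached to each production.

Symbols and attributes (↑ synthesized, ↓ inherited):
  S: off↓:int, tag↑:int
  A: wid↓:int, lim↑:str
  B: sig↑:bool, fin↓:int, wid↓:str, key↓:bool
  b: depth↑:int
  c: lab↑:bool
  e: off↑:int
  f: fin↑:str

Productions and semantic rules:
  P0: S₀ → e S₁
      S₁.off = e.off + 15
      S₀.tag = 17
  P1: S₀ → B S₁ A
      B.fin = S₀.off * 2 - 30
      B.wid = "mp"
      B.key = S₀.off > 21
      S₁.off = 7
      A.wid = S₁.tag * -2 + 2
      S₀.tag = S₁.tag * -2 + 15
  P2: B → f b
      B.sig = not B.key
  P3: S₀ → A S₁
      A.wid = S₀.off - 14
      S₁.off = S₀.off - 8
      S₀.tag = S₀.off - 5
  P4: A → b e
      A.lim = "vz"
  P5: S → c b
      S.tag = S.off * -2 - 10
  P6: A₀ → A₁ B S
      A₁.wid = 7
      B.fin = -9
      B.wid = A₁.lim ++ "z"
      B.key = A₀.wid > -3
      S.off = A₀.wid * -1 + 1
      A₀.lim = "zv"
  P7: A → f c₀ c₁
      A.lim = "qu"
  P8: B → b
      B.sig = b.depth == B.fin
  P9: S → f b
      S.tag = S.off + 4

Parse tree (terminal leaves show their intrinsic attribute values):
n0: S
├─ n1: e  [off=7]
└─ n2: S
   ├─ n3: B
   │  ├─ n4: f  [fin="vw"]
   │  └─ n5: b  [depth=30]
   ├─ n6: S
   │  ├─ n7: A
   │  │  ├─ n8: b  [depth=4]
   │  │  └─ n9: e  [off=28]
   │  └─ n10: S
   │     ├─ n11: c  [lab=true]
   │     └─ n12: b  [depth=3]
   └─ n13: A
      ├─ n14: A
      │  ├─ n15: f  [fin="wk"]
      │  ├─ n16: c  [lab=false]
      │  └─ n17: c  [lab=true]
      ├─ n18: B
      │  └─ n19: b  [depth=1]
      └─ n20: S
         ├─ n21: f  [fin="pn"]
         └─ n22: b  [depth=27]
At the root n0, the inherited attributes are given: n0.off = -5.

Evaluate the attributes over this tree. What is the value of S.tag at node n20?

1. n0.off = -5  [given at root]
2. n1.off = 7  [terminal]
3. n2.off = 22  [e.off + 15]
4. n3.fin = 14  [S₀.off * 2 - 30]
5. n3.wid = "mp"  ["mp"]
6. n3.key = true  [S₀.off > 21]
7. n4.fin = "vw"  [terminal]
8. n5.depth = 30  [terminal]
9. n3.sig = false  [not B.key]
10. n6.off = 7  [7]
11. n7.wid = -7  [S₀.off - 14]
12. n8.depth = 4  [terminal]
13. n9.off = 28  [terminal]
14. n7.lim = "vz"  ["vz"]
15. n10.off = -1  [S₀.off - 8]
16. n11.lab = true  [terminal]
17. n12.depth = 3  [terminal]
18. n10.tag = -8  [S.off * -2 - 10]
19. n6.tag = 2  [S₀.off - 5]
20. n13.wid = -2  [S₁.tag * -2 + 2]
21. n14.wid = 7  [7]
22. n15.fin = "wk"  [terminal]
23. n16.lab = false  [terminal]
24. n17.lab = true  [terminal]
25. n14.lim = "qu"  ["qu"]
26. n18.fin = -9  [-9]
27. n18.wid = "quz"  [A₁.lim ++ "z"]
28. n18.key = true  [A₀.wid > -3]
29. n19.depth = 1  [terminal]
30. n18.sig = false  [b.depth == B.fin]
31. n20.off = 3  [A₀.wid * -1 + 1]
32. n21.fin = "pn"  [terminal]
33. n22.depth = 27  [terminal]
34. n20.tag = 7  [S.off + 4]
35. n13.lim = "zv"  ["zv"]
36. n2.tag = 11  [S₁.tag * -2 + 15]
37. n0.tag = 17  [17]

7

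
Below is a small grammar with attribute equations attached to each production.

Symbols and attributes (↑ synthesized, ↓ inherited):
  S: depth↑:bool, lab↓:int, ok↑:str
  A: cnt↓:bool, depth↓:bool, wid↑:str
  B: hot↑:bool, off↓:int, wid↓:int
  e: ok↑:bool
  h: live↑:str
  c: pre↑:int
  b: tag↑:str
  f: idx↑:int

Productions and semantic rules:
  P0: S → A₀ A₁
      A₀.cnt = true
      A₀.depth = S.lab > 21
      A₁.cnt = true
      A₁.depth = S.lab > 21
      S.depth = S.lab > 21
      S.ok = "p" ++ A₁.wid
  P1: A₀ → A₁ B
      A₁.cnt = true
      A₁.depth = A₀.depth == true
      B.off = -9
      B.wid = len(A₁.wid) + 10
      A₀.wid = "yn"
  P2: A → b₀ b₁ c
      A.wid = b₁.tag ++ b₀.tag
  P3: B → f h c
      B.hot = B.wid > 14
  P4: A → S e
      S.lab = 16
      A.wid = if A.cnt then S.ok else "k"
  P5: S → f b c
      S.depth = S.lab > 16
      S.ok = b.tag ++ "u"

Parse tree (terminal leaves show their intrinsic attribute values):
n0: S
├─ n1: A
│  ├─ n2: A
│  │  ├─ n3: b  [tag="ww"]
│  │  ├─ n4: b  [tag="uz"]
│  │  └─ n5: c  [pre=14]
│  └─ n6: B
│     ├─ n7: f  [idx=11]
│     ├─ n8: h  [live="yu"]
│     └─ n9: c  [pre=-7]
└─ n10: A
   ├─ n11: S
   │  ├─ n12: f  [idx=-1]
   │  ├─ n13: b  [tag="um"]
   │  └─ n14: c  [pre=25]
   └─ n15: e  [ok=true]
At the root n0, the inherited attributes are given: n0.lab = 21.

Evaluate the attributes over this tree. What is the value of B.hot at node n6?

false

1. n0.lab = 21  [given at root]
2. n1.cnt = true  [true]
3. n1.depth = false  [S.lab > 21]
4. n2.cnt = true  [true]
5. n2.depth = false  [A₀.depth == true]
6. n3.tag = "ww"  [terminal]
7. n4.tag = "uz"  [terminal]
8. n5.pre = 14  [terminal]
9. n2.wid = "uzww"  [b₁.tag ++ b₀.tag]
10. n6.off = -9  [-9]
11. n6.wid = 14  [len(A₁.wid) + 10]
12. n7.idx = 11  [terminal]
13. n8.live = "yu"  [terminal]
14. n9.pre = -7  [terminal]
15. n6.hot = false  [B.wid > 14]
16. n1.wid = "yn"  ["yn"]
17. n10.cnt = true  [true]
18. n10.depth = false  [S.lab > 21]
19. n11.lab = 16  [16]
20. n12.idx = -1  [terminal]
21. n13.tag = "um"  [terminal]
22. n14.pre = 25  [terminal]
23. n11.depth = false  [S.lab > 16]
24. n11.ok = "umu"  [b.tag ++ "u"]
25. n15.ok = true  [terminal]
26. n10.wid = "umu"  [if A.cnt then S.ok else "k"]
27. n0.depth = false  [S.lab > 21]
28. n0.ok = "pumu"  ["p" ++ A₁.wid]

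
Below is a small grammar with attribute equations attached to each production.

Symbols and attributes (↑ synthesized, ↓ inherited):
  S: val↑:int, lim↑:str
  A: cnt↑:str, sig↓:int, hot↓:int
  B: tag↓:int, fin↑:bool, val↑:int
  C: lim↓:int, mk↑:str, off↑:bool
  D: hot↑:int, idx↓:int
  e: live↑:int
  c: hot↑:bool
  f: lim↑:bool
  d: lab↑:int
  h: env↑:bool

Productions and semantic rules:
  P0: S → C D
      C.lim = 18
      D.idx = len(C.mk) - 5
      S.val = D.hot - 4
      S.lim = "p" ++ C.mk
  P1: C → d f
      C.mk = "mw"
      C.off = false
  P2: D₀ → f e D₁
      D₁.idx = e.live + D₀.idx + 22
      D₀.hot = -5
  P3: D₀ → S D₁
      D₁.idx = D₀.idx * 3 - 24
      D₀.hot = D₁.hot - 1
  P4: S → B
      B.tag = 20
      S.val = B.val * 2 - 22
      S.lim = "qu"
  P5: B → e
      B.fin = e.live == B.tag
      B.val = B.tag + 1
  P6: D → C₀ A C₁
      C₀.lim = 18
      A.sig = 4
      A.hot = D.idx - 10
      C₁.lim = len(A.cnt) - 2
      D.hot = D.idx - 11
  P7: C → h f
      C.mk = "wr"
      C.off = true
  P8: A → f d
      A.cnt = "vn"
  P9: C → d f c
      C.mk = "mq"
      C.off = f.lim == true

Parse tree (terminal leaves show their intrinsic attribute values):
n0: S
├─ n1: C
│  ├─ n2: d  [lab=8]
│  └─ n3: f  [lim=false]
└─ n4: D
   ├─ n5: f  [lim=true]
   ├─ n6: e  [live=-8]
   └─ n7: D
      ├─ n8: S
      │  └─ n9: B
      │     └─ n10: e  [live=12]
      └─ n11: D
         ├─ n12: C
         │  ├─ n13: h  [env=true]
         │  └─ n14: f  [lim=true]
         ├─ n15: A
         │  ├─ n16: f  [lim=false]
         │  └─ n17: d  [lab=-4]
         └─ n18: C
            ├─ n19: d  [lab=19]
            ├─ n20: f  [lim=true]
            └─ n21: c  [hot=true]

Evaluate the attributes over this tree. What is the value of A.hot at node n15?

1. n1.lim = 18  [18]
2. n2.lab = 8  [terminal]
3. n3.lim = false  [terminal]
4. n1.mk = "mw"  ["mw"]
5. n1.off = false  [false]
6. n4.idx = -3  [len(C.mk) - 5]
7. n5.lim = true  [terminal]
8. n6.live = -8  [terminal]
9. n7.idx = 11  [e.live + D₀.idx + 22]
10. n9.tag = 20  [20]
11. n10.live = 12  [terminal]
12. n9.fin = false  [e.live == B.tag]
13. n9.val = 21  [B.tag + 1]
14. n8.val = 20  [B.val * 2 - 22]
15. n8.lim = "qu"  ["qu"]
16. n11.idx = 9  [D₀.idx * 3 - 24]
17. n12.lim = 18  [18]
18. n13.env = true  [terminal]
19. n14.lim = true  [terminal]
20. n12.mk = "wr"  ["wr"]
21. n12.off = true  [true]
22. n15.sig = 4  [4]
23. n15.hot = -1  [D.idx - 10]
24. n16.lim = false  [terminal]
25. n17.lab = -4  [terminal]
26. n15.cnt = "vn"  ["vn"]
27. n18.lim = 0  [len(A.cnt) - 2]
28. n19.lab = 19  [terminal]
29. n20.lim = true  [terminal]
30. n21.hot = true  [terminal]
31. n18.mk = "mq"  ["mq"]
32. n18.off = true  [f.lim == true]
33. n11.hot = -2  [D.idx - 11]
34. n7.hot = -3  [D₁.hot - 1]
35. n4.hot = -5  [-5]
36. n0.val = -9  [D.hot - 4]
37. n0.lim = "pmw"  ["p" ++ C.mk]

-1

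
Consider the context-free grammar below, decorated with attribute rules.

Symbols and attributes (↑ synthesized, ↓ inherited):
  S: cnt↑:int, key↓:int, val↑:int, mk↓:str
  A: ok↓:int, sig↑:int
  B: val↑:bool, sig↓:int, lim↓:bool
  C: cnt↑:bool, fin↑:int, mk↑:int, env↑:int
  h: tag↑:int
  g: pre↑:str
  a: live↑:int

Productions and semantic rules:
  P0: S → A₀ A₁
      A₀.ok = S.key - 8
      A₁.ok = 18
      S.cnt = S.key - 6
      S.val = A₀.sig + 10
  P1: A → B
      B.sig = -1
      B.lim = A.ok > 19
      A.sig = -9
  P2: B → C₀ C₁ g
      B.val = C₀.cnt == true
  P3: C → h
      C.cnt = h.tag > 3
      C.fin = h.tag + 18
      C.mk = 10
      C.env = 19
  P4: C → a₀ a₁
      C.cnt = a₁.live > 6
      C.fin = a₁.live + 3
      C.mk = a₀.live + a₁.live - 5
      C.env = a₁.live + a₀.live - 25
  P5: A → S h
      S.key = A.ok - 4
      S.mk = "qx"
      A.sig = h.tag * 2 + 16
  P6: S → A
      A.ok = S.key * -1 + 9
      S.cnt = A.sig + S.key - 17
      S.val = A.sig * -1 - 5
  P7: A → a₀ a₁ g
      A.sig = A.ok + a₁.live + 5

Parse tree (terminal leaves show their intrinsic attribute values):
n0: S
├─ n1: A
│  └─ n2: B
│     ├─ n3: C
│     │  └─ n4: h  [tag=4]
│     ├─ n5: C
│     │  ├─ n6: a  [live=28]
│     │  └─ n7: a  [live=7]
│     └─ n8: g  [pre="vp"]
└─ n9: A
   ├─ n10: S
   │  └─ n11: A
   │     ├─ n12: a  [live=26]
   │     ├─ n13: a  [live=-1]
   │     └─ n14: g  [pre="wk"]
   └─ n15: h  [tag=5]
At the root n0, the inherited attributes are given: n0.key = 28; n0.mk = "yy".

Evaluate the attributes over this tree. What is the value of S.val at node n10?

-4

1. n0.key = 28  [given at root]
2. n0.mk = "yy"  [given at root]
3. n1.ok = 20  [S.key - 8]
4. n2.sig = -1  [-1]
5. n2.lim = true  [A.ok > 19]
6. n4.tag = 4  [terminal]
7. n3.cnt = true  [h.tag > 3]
8. n3.fin = 22  [h.tag + 18]
9. n3.mk = 10  [10]
10. n3.env = 19  [19]
11. n6.live = 28  [terminal]
12. n7.live = 7  [terminal]
13. n5.cnt = true  [a₁.live > 6]
14. n5.fin = 10  [a₁.live + 3]
15. n5.mk = 30  [a₀.live + a₁.live - 5]
16. n5.env = 10  [a₁.live + a₀.live - 25]
17. n8.pre = "vp"  [terminal]
18. n2.val = true  [C₀.cnt == true]
19. n1.sig = -9  [-9]
20. n9.ok = 18  [18]
21. n10.key = 14  [A.ok - 4]
22. n10.mk = "qx"  ["qx"]
23. n11.ok = -5  [S.key * -1 + 9]
24. n12.live = 26  [terminal]
25. n13.live = -1  [terminal]
26. n14.pre = "wk"  [terminal]
27. n11.sig = -1  [A.ok + a₁.live + 5]
28. n10.cnt = -4  [A.sig + S.key - 17]
29. n10.val = -4  [A.sig * -1 - 5]
30. n15.tag = 5  [terminal]
31. n9.sig = 26  [h.tag * 2 + 16]
32. n0.cnt = 22  [S.key - 6]
33. n0.val = 1  [A₀.sig + 10]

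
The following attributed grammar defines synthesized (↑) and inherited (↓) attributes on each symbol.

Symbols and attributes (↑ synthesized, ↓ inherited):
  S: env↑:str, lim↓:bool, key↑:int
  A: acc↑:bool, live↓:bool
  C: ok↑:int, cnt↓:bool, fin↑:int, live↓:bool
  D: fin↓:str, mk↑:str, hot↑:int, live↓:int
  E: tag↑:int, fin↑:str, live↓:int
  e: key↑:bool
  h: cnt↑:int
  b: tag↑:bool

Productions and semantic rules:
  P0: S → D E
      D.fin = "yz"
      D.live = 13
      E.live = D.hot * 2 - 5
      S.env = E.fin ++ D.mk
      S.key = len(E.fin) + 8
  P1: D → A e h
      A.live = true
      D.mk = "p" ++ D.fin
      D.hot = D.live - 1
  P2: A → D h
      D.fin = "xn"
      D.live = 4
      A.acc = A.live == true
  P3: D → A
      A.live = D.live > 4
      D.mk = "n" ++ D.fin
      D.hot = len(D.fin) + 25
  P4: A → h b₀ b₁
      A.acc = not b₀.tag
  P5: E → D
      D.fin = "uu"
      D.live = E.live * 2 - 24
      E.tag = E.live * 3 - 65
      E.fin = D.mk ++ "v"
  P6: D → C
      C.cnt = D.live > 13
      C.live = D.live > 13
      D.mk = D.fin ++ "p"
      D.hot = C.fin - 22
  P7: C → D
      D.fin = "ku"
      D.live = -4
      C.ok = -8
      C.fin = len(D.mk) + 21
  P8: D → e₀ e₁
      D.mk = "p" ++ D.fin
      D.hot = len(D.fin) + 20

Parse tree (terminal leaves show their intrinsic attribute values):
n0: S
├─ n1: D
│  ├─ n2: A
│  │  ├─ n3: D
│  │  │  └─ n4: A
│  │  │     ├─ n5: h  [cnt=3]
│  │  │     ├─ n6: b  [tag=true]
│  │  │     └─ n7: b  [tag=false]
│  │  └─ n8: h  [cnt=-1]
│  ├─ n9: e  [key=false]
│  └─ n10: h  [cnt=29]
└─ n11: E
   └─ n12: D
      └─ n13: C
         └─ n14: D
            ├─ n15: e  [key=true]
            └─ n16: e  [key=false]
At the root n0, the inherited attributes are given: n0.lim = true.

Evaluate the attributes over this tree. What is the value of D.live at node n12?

14

1. n0.lim = true  [given at root]
2. n1.fin = "yz"  ["yz"]
3. n1.live = 13  [13]
4. n2.live = true  [true]
5. n3.fin = "xn"  ["xn"]
6. n3.live = 4  [4]
7. n4.live = false  [D.live > 4]
8. n5.cnt = 3  [terminal]
9. n6.tag = true  [terminal]
10. n7.tag = false  [terminal]
11. n4.acc = false  [not b₀.tag]
12. n3.mk = "nxn"  ["n" ++ D.fin]
13. n3.hot = 27  [len(D.fin) + 25]
14. n8.cnt = -1  [terminal]
15. n2.acc = true  [A.live == true]
16. n9.key = false  [terminal]
17. n10.cnt = 29  [terminal]
18. n1.mk = "pyz"  ["p" ++ D.fin]
19. n1.hot = 12  [D.live - 1]
20. n11.live = 19  [D.hot * 2 - 5]
21. n12.fin = "uu"  ["uu"]
22. n12.live = 14  [E.live * 2 - 24]
23. n13.cnt = true  [D.live > 13]
24. n13.live = true  [D.live > 13]
25. n14.fin = "ku"  ["ku"]
26. n14.live = -4  [-4]
27. n15.key = true  [terminal]
28. n16.key = false  [terminal]
29. n14.mk = "pku"  ["p" ++ D.fin]
30. n14.hot = 22  [len(D.fin) + 20]
31. n13.ok = -8  [-8]
32. n13.fin = 24  [len(D.mk) + 21]
33. n12.mk = "uup"  [D.fin ++ "p"]
34. n12.hot = 2  [C.fin - 22]
35. n11.tag = -8  [E.live * 3 - 65]
36. n11.fin = "uupv"  [D.mk ++ "v"]
37. n0.env = "uupvpyz"  [E.fin ++ D.mk]
38. n0.key = 12  [len(E.fin) + 8]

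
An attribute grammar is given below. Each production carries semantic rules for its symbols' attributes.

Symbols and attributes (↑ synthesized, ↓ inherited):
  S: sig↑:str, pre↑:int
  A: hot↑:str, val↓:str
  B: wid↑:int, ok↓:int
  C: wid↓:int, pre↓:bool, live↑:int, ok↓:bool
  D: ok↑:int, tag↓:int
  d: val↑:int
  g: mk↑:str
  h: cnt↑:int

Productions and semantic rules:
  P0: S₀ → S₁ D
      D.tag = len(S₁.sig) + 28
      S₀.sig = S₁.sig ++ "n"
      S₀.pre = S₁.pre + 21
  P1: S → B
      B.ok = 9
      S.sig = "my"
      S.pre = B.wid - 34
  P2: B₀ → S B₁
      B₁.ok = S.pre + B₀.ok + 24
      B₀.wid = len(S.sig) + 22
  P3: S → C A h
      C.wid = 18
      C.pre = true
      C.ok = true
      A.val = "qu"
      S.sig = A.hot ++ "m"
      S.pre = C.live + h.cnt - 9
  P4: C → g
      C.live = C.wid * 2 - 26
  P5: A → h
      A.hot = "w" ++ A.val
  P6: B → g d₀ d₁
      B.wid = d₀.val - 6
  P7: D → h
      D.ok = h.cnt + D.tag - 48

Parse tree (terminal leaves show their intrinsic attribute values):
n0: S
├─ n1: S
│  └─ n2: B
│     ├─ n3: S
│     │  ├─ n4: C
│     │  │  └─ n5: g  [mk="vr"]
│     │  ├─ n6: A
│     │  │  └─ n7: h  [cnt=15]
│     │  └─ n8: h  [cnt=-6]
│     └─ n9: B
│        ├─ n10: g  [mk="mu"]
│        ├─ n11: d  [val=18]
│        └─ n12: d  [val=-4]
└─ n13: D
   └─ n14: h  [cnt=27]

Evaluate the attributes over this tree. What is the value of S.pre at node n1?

1. n2.ok = 9  [9]
2. n4.wid = 18  [18]
3. n4.pre = true  [true]
4. n4.ok = true  [true]
5. n5.mk = "vr"  [terminal]
6. n4.live = 10  [C.wid * 2 - 26]
7. n6.val = "qu"  ["qu"]
8. n7.cnt = 15  [terminal]
9. n6.hot = "wqu"  ["w" ++ A.val]
10. n8.cnt = -6  [terminal]
11. n3.sig = "wqum"  [A.hot ++ "m"]
12. n3.pre = -5  [C.live + h.cnt - 9]
13. n9.ok = 28  [S.pre + B₀.ok + 24]
14. n10.mk = "mu"  [terminal]
15. n11.val = 18  [terminal]
16. n12.val = -4  [terminal]
17. n9.wid = 12  [d₀.val - 6]
18. n2.wid = 26  [len(S.sig) + 22]
19. n1.sig = "my"  ["my"]
20. n1.pre = -8  [B.wid - 34]
21. n13.tag = 30  [len(S₁.sig) + 28]
22. n14.cnt = 27  [terminal]
23. n13.ok = 9  [h.cnt + D.tag - 48]
24. n0.sig = "myn"  [S₁.sig ++ "n"]
25. n0.pre = 13  [S₁.pre + 21]

-8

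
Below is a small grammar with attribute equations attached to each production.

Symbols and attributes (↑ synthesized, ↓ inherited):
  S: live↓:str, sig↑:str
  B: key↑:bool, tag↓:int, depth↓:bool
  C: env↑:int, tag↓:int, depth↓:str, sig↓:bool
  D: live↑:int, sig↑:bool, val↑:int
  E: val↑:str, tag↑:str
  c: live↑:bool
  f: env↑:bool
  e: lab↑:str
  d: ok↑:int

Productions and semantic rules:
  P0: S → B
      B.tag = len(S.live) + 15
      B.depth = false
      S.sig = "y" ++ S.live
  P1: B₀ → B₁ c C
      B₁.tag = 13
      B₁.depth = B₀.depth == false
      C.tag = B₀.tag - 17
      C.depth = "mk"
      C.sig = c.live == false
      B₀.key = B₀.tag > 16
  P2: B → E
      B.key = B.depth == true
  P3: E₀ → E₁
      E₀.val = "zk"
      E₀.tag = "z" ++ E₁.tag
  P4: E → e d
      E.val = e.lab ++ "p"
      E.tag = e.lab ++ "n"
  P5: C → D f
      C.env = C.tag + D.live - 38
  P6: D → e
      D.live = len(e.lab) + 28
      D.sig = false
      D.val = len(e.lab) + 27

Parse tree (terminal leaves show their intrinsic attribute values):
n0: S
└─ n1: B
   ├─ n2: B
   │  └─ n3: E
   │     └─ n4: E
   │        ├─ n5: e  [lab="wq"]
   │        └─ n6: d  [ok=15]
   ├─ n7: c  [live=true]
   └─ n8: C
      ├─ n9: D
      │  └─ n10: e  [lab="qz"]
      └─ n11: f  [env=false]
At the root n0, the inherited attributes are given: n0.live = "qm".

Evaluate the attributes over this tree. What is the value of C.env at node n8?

1. n0.live = "qm"  [given at root]
2. n1.tag = 17  [len(S.live) + 15]
3. n1.depth = false  [false]
4. n2.tag = 13  [13]
5. n2.depth = true  [B₀.depth == false]
6. n5.lab = "wq"  [terminal]
7. n6.ok = 15  [terminal]
8. n4.val = "wqp"  [e.lab ++ "p"]
9. n4.tag = "wqn"  [e.lab ++ "n"]
10. n3.val = "zk"  ["zk"]
11. n3.tag = "zwqn"  ["z" ++ E₁.tag]
12. n2.key = true  [B.depth == true]
13. n7.live = true  [terminal]
14. n8.tag = 0  [B₀.tag - 17]
15. n8.depth = "mk"  ["mk"]
16. n8.sig = false  [c.live == false]
17. n10.lab = "qz"  [terminal]
18. n9.live = 30  [len(e.lab) + 28]
19. n9.sig = false  [false]
20. n9.val = 29  [len(e.lab) + 27]
21. n11.env = false  [terminal]
22. n8.env = -8  [C.tag + D.live - 38]
23. n1.key = true  [B₀.tag > 16]
24. n0.sig = "yqm"  ["y" ++ S.live]

-8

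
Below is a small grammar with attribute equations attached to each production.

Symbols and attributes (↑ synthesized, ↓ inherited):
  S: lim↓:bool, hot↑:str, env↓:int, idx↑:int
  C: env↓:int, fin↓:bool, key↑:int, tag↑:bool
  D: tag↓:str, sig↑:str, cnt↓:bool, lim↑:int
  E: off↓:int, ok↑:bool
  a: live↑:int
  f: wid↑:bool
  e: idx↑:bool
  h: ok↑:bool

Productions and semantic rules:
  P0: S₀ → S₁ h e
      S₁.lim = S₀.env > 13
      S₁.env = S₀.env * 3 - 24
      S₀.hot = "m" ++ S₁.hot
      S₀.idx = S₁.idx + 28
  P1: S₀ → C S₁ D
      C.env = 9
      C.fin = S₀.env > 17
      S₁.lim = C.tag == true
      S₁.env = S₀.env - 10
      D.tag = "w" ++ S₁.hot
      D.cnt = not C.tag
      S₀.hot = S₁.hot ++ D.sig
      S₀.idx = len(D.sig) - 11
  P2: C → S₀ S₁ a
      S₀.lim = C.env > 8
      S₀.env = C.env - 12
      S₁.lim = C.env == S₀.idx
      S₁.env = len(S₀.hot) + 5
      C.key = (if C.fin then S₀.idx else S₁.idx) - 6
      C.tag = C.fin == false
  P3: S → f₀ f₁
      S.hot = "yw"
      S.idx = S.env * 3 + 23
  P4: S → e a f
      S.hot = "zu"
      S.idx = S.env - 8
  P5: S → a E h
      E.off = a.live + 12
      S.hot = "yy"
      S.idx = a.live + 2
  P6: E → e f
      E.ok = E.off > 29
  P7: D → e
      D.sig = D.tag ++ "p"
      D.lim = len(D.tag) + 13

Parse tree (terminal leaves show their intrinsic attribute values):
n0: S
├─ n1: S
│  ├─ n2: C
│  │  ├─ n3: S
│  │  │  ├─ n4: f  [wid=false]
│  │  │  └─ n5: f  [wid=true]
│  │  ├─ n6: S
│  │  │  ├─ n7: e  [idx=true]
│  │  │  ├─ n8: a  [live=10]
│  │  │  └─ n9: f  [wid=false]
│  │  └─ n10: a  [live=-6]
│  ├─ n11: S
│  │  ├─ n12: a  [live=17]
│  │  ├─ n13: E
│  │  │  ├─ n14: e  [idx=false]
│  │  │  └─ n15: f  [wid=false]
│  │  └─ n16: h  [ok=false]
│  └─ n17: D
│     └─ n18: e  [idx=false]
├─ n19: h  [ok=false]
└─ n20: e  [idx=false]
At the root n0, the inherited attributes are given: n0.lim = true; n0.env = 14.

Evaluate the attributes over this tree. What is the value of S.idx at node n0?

21

1. n0.lim = true  [given at root]
2. n0.env = 14  [given at root]
3. n1.lim = true  [S₀.env > 13]
4. n1.env = 18  [S₀.env * 3 - 24]
5. n2.env = 9  [9]
6. n2.fin = true  [S₀.env > 17]
7. n3.lim = true  [C.env > 8]
8. n3.env = -3  [C.env - 12]
9. n4.wid = false  [terminal]
10. n5.wid = true  [terminal]
11. n3.hot = "yw"  ["yw"]
12. n3.idx = 14  [S.env * 3 + 23]
13. n6.lim = false  [C.env == S₀.idx]
14. n6.env = 7  [len(S₀.hot) + 5]
15. n7.idx = true  [terminal]
16. n8.live = 10  [terminal]
17. n9.wid = false  [terminal]
18. n6.hot = "zu"  ["zu"]
19. n6.idx = -1  [S.env - 8]
20. n10.live = -6  [terminal]
21. n2.key = 8  [(if C.fin then S₀.idx else S₁.idx) - 6]
22. n2.tag = false  [C.fin == false]
23. n11.lim = false  [C.tag == true]
24. n11.env = 8  [S₀.env - 10]
25. n12.live = 17  [terminal]
26. n13.off = 29  [a.live + 12]
27. n14.idx = false  [terminal]
28. n15.wid = false  [terminal]
29. n13.ok = false  [E.off > 29]
30. n16.ok = false  [terminal]
31. n11.hot = "yy"  ["yy"]
32. n11.idx = 19  [a.live + 2]
33. n17.tag = "wyy"  ["w" ++ S₁.hot]
34. n17.cnt = true  [not C.tag]
35. n18.idx = false  [terminal]
36. n17.sig = "wyyp"  [D.tag ++ "p"]
37. n17.lim = 16  [len(D.tag) + 13]
38. n1.hot = "yywyyp"  [S₁.hot ++ D.sig]
39. n1.idx = -7  [len(D.sig) - 11]
40. n19.ok = false  [terminal]
41. n20.idx = false  [terminal]
42. n0.hot = "myywyyp"  ["m" ++ S₁.hot]
43. n0.idx = 21  [S₁.idx + 28]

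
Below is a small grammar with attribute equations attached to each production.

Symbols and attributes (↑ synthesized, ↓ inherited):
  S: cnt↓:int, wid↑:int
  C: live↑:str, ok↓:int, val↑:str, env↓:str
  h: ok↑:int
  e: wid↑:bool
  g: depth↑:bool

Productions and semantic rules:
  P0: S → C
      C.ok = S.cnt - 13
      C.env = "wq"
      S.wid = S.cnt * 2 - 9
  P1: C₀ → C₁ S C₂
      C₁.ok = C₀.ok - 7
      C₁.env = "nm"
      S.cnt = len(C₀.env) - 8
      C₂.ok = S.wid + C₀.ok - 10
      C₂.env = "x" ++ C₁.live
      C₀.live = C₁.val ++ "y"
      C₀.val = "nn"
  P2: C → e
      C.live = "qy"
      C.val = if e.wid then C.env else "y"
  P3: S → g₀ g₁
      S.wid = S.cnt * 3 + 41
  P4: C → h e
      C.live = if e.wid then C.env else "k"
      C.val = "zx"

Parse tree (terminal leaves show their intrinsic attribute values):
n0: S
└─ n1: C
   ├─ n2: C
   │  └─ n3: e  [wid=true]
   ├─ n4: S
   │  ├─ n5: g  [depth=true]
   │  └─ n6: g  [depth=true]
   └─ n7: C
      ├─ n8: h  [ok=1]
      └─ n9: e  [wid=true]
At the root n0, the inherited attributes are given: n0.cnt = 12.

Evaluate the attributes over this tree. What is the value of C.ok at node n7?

1. n0.cnt = 12  [given at root]
2. n1.ok = -1  [S.cnt - 13]
3. n1.env = "wq"  ["wq"]
4. n2.ok = -8  [C₀.ok - 7]
5. n2.env = "nm"  ["nm"]
6. n3.wid = true  [terminal]
7. n2.live = "qy"  ["qy"]
8. n2.val = "nm"  [if e.wid then C.env else "y"]
9. n4.cnt = -6  [len(C₀.env) - 8]
10. n5.depth = true  [terminal]
11. n6.depth = true  [terminal]
12. n4.wid = 23  [S.cnt * 3 + 41]
13. n7.ok = 12  [S.wid + C₀.ok - 10]
14. n7.env = "xqy"  ["x" ++ C₁.live]
15. n8.ok = 1  [terminal]
16. n9.wid = true  [terminal]
17. n7.live = "xqy"  [if e.wid then C.env else "k"]
18. n7.val = "zx"  ["zx"]
19. n1.live = "nmy"  [C₁.val ++ "y"]
20. n1.val = "nn"  ["nn"]
21. n0.wid = 15  [S.cnt * 2 - 9]

12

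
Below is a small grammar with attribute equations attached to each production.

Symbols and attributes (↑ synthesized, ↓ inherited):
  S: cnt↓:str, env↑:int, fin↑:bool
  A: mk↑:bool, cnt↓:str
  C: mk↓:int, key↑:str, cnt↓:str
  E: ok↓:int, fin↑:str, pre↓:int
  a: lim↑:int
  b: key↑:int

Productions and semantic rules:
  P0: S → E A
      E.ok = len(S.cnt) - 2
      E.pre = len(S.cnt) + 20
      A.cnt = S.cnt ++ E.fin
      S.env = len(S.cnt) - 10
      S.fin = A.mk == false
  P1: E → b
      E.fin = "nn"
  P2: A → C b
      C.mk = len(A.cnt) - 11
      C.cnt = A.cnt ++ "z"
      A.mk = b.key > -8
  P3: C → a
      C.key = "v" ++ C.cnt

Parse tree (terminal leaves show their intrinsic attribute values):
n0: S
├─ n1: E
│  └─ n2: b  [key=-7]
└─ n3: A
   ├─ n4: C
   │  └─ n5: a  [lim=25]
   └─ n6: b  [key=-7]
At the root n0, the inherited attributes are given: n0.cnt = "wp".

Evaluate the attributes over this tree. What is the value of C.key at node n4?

1. n0.cnt = "wp"  [given at root]
2. n1.ok = 0  [len(S.cnt) - 2]
3. n1.pre = 22  [len(S.cnt) + 20]
4. n2.key = -7  [terminal]
5. n1.fin = "nn"  ["nn"]
6. n3.cnt = "wpnn"  [S.cnt ++ E.fin]
7. n4.mk = -7  [len(A.cnt) - 11]
8. n4.cnt = "wpnnz"  [A.cnt ++ "z"]
9. n5.lim = 25  [terminal]
10. n4.key = "vwpnnz"  ["v" ++ C.cnt]
11. n6.key = -7  [terminal]
12. n3.mk = true  [b.key > -8]
13. n0.env = -8  [len(S.cnt) - 10]
14. n0.fin = false  [A.mk == false]

"vwpnnz"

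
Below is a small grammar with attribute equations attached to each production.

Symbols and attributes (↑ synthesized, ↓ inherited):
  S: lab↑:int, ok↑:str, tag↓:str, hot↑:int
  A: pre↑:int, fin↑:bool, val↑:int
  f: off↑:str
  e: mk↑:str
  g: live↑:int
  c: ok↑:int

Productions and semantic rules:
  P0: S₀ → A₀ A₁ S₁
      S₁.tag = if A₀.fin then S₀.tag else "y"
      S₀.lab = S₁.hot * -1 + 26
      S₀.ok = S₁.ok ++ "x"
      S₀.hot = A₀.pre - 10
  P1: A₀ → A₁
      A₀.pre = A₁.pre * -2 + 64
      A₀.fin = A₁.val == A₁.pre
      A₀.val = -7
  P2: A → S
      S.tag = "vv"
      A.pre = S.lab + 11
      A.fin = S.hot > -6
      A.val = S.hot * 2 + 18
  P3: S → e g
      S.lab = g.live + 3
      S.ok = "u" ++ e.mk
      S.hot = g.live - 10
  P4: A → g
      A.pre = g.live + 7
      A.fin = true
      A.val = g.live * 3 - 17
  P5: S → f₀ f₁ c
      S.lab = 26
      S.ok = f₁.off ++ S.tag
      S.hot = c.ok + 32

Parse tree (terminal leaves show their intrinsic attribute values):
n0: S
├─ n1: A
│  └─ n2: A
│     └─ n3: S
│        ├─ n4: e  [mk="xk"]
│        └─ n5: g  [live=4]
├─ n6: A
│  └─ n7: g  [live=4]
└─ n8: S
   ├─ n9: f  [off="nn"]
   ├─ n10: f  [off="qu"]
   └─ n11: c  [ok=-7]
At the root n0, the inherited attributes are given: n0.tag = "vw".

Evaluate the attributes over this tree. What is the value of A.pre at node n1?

28

1. n0.tag = "vw"  [given at root]
2. n3.tag = "vv"  ["vv"]
3. n4.mk = "xk"  [terminal]
4. n5.live = 4  [terminal]
5. n3.lab = 7  [g.live + 3]
6. n3.ok = "uxk"  ["u" ++ e.mk]
7. n3.hot = -6  [g.live - 10]
8. n2.pre = 18  [S.lab + 11]
9. n2.fin = false  [S.hot > -6]
10. n2.val = 6  [S.hot * 2 + 18]
11. n1.pre = 28  [A₁.pre * -2 + 64]
12. n1.fin = false  [A₁.val == A₁.pre]
13. n1.val = -7  [-7]
14. n7.live = 4  [terminal]
15. n6.pre = 11  [g.live + 7]
16. n6.fin = true  [true]
17. n6.val = -5  [g.live * 3 - 17]
18. n8.tag = "y"  [if A₀.fin then S₀.tag else "y"]
19. n9.off = "nn"  [terminal]
20. n10.off = "qu"  [terminal]
21. n11.ok = -7  [terminal]
22. n8.lab = 26  [26]
23. n8.ok = "quy"  [f₁.off ++ S.tag]
24. n8.hot = 25  [c.ok + 32]
25. n0.lab = 1  [S₁.hot * -1 + 26]
26. n0.ok = "quyx"  [S₁.ok ++ "x"]
27. n0.hot = 18  [A₀.pre - 10]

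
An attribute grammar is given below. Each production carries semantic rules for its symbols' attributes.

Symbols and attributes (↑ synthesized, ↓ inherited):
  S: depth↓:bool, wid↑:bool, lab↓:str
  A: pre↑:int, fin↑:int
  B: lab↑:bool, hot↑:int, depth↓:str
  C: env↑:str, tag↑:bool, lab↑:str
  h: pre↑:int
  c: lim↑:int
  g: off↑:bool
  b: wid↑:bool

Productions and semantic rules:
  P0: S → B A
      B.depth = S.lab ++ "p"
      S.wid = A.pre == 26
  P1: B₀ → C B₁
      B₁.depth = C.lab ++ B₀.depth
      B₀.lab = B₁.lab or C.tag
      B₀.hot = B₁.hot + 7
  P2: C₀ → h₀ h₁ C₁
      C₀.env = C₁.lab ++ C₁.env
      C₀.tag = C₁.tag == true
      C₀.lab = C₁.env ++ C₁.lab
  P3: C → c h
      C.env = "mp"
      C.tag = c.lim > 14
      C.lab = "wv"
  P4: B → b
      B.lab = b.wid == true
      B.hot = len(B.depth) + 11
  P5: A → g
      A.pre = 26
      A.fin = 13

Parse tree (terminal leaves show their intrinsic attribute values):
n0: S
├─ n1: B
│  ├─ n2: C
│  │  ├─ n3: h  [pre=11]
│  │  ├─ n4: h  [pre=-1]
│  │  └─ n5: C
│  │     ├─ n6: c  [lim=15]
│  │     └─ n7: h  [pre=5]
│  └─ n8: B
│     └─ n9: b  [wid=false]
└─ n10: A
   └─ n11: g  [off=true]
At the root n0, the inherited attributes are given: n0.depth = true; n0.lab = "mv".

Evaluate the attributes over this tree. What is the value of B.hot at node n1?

25

1. n0.depth = true  [given at root]
2. n0.lab = "mv"  [given at root]
3. n1.depth = "mvp"  [S.lab ++ "p"]
4. n3.pre = 11  [terminal]
5. n4.pre = -1  [terminal]
6. n6.lim = 15  [terminal]
7. n7.pre = 5  [terminal]
8. n5.env = "mp"  ["mp"]
9. n5.tag = true  [c.lim > 14]
10. n5.lab = "wv"  ["wv"]
11. n2.env = "wvmp"  [C₁.lab ++ C₁.env]
12. n2.tag = true  [C₁.tag == true]
13. n2.lab = "mpwv"  [C₁.env ++ C₁.lab]
14. n8.depth = "mpwvmvp"  [C.lab ++ B₀.depth]
15. n9.wid = false  [terminal]
16. n8.lab = false  [b.wid == true]
17. n8.hot = 18  [len(B.depth) + 11]
18. n1.lab = true  [B₁.lab or C.tag]
19. n1.hot = 25  [B₁.hot + 7]
20. n11.off = true  [terminal]
21. n10.pre = 26  [26]
22. n10.fin = 13  [13]
23. n0.wid = true  [A.pre == 26]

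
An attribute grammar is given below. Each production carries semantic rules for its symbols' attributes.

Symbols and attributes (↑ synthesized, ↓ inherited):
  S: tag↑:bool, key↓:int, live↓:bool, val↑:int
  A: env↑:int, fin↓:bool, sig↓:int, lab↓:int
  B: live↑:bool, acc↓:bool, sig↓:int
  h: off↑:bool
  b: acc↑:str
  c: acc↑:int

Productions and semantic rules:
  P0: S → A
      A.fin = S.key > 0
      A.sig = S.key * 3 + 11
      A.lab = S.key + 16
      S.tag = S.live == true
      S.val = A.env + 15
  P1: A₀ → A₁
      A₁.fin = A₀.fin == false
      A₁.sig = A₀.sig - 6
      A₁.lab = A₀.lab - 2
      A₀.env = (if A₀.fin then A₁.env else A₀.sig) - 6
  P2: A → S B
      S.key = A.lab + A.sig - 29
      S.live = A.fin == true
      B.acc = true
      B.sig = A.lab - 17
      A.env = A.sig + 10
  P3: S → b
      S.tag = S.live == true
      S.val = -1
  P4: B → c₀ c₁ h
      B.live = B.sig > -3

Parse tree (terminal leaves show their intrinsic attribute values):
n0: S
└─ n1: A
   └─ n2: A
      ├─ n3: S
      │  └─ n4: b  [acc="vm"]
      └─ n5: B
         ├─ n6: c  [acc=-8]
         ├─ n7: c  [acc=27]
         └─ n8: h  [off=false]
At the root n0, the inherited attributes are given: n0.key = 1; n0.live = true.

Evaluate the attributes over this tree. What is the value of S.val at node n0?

27

1. n0.key = 1  [given at root]
2. n0.live = true  [given at root]
3. n1.fin = true  [S.key > 0]
4. n1.sig = 14  [S.key * 3 + 11]
5. n1.lab = 17  [S.key + 16]
6. n2.fin = false  [A₀.fin == false]
7. n2.sig = 8  [A₀.sig - 6]
8. n2.lab = 15  [A₀.lab - 2]
9. n3.key = -6  [A.lab + A.sig - 29]
10. n3.live = false  [A.fin == true]
11. n4.acc = "vm"  [terminal]
12. n3.tag = false  [S.live == true]
13. n3.val = -1  [-1]
14. n5.acc = true  [true]
15. n5.sig = -2  [A.lab - 17]
16. n6.acc = -8  [terminal]
17. n7.acc = 27  [terminal]
18. n8.off = false  [terminal]
19. n5.live = true  [B.sig > -3]
20. n2.env = 18  [A.sig + 10]
21. n1.env = 12  [(if A₀.fin then A₁.env else A₀.sig) - 6]
22. n0.tag = true  [S.live == true]
23. n0.val = 27  [A.env + 15]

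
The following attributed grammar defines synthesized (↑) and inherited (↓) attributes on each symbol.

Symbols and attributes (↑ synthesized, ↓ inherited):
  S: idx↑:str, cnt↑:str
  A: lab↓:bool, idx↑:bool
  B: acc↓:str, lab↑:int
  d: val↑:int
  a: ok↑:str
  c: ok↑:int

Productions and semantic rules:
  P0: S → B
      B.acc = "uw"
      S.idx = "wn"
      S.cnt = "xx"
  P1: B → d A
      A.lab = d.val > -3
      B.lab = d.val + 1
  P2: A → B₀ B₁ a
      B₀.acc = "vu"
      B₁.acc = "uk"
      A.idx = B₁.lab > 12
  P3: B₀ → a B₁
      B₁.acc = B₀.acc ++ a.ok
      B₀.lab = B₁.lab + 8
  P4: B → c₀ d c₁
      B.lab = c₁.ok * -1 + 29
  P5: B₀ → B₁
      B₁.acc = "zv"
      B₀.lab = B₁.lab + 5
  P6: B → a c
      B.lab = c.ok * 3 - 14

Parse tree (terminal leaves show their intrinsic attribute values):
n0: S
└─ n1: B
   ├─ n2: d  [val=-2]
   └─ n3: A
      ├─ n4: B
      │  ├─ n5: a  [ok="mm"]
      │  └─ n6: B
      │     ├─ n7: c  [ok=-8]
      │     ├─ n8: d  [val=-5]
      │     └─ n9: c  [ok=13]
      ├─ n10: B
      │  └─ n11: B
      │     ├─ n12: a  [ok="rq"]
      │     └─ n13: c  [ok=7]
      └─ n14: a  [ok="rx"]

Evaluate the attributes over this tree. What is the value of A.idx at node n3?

false

1. n1.acc = "uw"  ["uw"]
2. n2.val = -2  [terminal]
3. n3.lab = true  [d.val > -3]
4. n4.acc = "vu"  ["vu"]
5. n5.ok = "mm"  [terminal]
6. n6.acc = "vumm"  [B₀.acc ++ a.ok]
7. n7.ok = -8  [terminal]
8. n8.val = -5  [terminal]
9. n9.ok = 13  [terminal]
10. n6.lab = 16  [c₁.ok * -1 + 29]
11. n4.lab = 24  [B₁.lab + 8]
12. n10.acc = "uk"  ["uk"]
13. n11.acc = "zv"  ["zv"]
14. n12.ok = "rq"  [terminal]
15. n13.ok = 7  [terminal]
16. n11.lab = 7  [c.ok * 3 - 14]
17. n10.lab = 12  [B₁.lab + 5]
18. n14.ok = "rx"  [terminal]
19. n3.idx = false  [B₁.lab > 12]
20. n1.lab = -1  [d.val + 1]
21. n0.idx = "wn"  ["wn"]
22. n0.cnt = "xx"  ["xx"]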